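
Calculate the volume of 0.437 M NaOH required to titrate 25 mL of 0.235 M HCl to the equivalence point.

At equivalence: moles acid = moles base. moles HCl = 0.235 × 25/1000 = 0.005875 mol. V_base = moles / 0.437 × 1000 = 13.4 mL.

V_{base} = 13.4 mL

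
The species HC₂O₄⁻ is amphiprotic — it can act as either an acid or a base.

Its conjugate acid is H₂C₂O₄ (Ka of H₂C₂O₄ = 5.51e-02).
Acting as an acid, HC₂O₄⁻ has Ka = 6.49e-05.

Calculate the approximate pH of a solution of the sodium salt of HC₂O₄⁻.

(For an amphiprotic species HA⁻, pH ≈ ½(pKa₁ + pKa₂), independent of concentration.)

pKa₁ = -log(5.51e-02) = 1.26; pKa₂ = -log(6.49e-05) = 4.19. For an amphiprotic species, pH ≈ ½(pKa₁ + pKa₂) = ½(1.26 + 4.19) = 2.72.

pH = 2.72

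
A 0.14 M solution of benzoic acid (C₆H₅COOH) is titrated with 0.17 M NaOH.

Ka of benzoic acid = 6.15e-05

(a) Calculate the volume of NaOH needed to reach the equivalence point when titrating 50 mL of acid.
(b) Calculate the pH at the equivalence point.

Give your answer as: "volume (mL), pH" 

moles acid = 0.14 × 50/1000 = 0.007 mol; V_base = moles/0.17 × 1000 = 41.2 mL. At equivalence only the conjugate base is present: [A⁻] = 0.007/0.091 = 7.6774e-02 M. Kb = Kw/Ka = 1.63e-10; [OH⁻] = √(Kb × [A⁻]) = 3.5332e-06; pOH = 5.45; pH = 14 - pOH = 8.55.

V = 41.2 mL, pH = 8.55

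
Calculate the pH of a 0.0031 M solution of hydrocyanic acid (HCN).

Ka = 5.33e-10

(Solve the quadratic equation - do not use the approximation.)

x² + Ka×x - Ka×C = 0. Using quadratic formula: [H⁺] = 1.2852e-06

pH = 5.89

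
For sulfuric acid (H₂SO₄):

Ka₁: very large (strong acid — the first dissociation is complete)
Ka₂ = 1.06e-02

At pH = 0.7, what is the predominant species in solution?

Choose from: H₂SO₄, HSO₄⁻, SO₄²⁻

The first dissociation is complete, so H₂SO₄ itself is never the predominant species in water; pKa₂ = -log(1.06e-02) = 1.97. For a polyprotic acid the predominant species crosses at each pKa: below pKa_n the protonated form dominates, above it the deprotonated form does. At pH = 0.7, the predominant species is HSO₄⁻.

HSO₄⁻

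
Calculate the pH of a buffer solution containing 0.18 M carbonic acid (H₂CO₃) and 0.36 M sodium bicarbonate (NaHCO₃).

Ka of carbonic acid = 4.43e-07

pKa = -log(4.43e-07) = 6.35. pH = pKa + log([A⁻]/[HA]) = 6.35 + log(0.36/0.18)

pH = 6.65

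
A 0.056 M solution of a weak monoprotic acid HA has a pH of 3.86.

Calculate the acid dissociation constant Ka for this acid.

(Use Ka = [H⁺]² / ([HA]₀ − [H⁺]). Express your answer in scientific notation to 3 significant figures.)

[H⁺] = 10^(−pH) = 10^(−3.86) = 1.380e-04 M. For HA ⇌ H⁺ + A⁻, Ka = [H⁺][A⁻]/[HA] = [H⁺]² / ([HA]₀ − [H⁺]) = (1.380e-04)² / (0.056 − 1.380e-04) = 3.41e-07.

K_a = 3.41e-07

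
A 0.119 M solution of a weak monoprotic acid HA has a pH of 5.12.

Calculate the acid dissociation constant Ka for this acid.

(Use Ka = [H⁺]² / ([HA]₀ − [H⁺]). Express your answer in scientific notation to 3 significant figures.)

[H⁺] = 10^(−pH) = 10^(−5.12) = 7.586e-06 M. For HA ⇌ H⁺ + A⁻, Ka = [H⁺][A⁻]/[HA] = [H⁺]² / ([HA]₀ − [H⁺]) = (7.586e-06)² / (0.119 − 7.586e-06) = 4.84e-10.

K_a = 4.84e-10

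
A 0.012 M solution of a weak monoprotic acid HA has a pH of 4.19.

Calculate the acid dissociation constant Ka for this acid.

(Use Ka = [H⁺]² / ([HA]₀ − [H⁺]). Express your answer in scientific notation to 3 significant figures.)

[H⁺] = 10^(−pH) = 10^(−4.19) = 6.457e-05 M. For HA ⇌ H⁺ + A⁻, Ka = [H⁺][A⁻]/[HA] = [H⁺]² / ([HA]₀ − [H⁺]) = (6.457e-05)² / (0.012 − 6.457e-05) = 3.49e-07.

K_a = 3.49e-07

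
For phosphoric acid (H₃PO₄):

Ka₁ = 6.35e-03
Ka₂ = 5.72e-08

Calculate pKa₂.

pKa₂ = -log(Ka₂) = -log(5.72e-08) = 7.24.

pK_{a2} = 7.24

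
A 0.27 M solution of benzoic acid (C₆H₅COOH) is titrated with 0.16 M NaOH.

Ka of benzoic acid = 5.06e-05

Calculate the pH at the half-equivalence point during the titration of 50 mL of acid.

At half-equivalence [HA] = [A⁻], so Henderson-Hasselbalch gives pH = pKa = -log(5.06e-05) = 4.30.

pH = pKa = 4.30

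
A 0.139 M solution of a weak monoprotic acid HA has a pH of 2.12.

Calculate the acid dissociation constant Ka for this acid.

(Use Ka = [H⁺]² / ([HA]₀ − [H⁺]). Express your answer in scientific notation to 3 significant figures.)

[H⁺] = 10^(−pH) = 10^(−2.12) = 7.586e-03 M. For HA ⇌ H⁺ + A⁻, Ka = [H⁺][A⁻]/[HA] = [H⁺]² / ([HA]₀ − [H⁺]) = (7.586e-03)² / (0.139 − 7.586e-03) = 4.38e-04.

K_a = 4.38e-04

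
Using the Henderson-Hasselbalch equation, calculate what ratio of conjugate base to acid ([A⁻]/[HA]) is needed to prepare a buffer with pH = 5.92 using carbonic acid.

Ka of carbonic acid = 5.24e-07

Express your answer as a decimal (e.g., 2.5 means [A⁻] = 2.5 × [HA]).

pKa = -log(5.24e-07) = 6.2807. pH = pKa + log([A⁻]/[HA]), so log([A⁻]/[HA]) = pH − pKa = 5.92 − 6.2807 = -0.3607. [A⁻]/[HA] = 10^(-0.3607) = 0.436

[A⁻]/[HA] = 0.436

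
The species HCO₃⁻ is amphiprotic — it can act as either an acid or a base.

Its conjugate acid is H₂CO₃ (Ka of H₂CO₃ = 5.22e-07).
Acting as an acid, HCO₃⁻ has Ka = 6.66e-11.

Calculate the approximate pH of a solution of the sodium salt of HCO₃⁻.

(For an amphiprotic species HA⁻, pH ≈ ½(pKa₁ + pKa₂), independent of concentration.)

pKa₁ = -log(5.22e-07) = 6.28; pKa₂ = -log(6.66e-11) = 10.18. For an amphiprotic species, pH ≈ ½(pKa₁ + pKa₂) = ½(6.28 + 10.18) = 8.23.

pH = 8.23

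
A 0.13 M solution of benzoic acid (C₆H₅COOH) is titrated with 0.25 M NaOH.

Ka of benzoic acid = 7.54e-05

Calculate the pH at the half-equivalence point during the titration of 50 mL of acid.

At half-equivalence [HA] = [A⁻], so Henderson-Hasselbalch gives pH = pKa = -log(7.54e-05) = 4.12.

pH = pKa = 4.12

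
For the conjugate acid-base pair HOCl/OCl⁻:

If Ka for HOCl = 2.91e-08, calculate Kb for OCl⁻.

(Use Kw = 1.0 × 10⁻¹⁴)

For a conjugate pair Ka × Kb = Kw, so Kb = Kw/Ka = 1.0 × 10⁻¹⁴ / 2.91e-08 = 3.44e-07.

K_b = 3.44e-07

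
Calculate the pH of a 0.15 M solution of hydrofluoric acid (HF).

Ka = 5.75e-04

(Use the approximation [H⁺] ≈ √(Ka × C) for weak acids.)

[H⁺] = √(Ka × C) = √(5.75e-04 × 0.15) = 9.2871e-03. pH = -log(9.2871e-03)

pH = 2.03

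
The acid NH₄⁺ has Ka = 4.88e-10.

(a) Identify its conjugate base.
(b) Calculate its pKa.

(a) The conjugate base is formed by removing one H⁺ from NH₄⁺, giving NH₃. (b) pKa = -log(Ka) = -log(4.88e-10) = 9.31.

Conjugate base: NH₃; pK_a = 9.31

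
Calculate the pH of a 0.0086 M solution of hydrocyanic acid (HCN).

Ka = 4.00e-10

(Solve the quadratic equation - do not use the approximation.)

x² + Ka×x - Ka×C = 0. Using quadratic formula: [H⁺] = 1.8545e-06

pH = 5.73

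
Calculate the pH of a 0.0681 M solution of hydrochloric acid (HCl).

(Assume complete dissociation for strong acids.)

[H⁺] = 0.0681 M for strong acid. pH = -log[H⁺] = -log(0.0681)

pH = 1.17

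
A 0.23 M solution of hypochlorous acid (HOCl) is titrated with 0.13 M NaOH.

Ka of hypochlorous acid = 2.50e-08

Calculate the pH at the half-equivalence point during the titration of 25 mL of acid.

At half-equivalence [HA] = [A⁻], so Henderson-Hasselbalch gives pH = pKa = -log(2.50e-08) = 7.60.

pH = pKa = 7.60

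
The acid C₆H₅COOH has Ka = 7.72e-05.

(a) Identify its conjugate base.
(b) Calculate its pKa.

(a) The conjugate base is formed by removing one H⁺ from C₆H₅COOH, giving C₆H₅COO⁻. (b) pKa = -log(Ka) = -log(7.72e-05) = 4.11.

Conjugate base: C₆H₅COO⁻; pK_a = 4.11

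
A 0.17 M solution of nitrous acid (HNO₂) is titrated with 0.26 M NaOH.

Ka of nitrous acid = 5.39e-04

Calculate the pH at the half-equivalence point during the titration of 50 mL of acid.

At half-equivalence [HA] = [A⁻], so Henderson-Hasselbalch gives pH = pKa = -log(5.39e-04) = 3.27.

pH = pKa = 3.27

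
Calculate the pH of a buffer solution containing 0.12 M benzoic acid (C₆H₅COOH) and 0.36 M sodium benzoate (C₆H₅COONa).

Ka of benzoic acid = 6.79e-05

pKa = -log(6.79e-05) = 4.17. pH = pKa + log([A⁻]/[HA]) = 4.17 + log(0.36/0.12)

pH = 4.65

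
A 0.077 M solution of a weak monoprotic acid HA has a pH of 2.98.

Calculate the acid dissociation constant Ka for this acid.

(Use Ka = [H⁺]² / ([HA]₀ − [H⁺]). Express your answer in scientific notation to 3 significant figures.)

[H⁺] = 10^(−pH) = 10^(−2.98) = 1.047e-03 M. For HA ⇌ H⁺ + A⁻, Ka = [H⁺][A⁻]/[HA] = [H⁺]² / ([HA]₀ − [H⁺]) = (1.047e-03)² / (0.077 − 1.047e-03) = 1.44e-05.

K_a = 1.44e-05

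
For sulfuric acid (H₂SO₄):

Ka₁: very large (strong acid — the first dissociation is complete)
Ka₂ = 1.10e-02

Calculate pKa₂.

pKa₂ = -log(Ka₂) = -log(1.10e-02) = 1.96.

pK_{a2} = 1.96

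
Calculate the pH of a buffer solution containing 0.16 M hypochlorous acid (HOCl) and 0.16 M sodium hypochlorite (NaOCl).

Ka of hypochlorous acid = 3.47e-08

pKa = -log(3.47e-08) = 7.46. pH = pKa + log([A⁻]/[HA]) = 7.46 + log(0.16/0.16)

pH = 7.46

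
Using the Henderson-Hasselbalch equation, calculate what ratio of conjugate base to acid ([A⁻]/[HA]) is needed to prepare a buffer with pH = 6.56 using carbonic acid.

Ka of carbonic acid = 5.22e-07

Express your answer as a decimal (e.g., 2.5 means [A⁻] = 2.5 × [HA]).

pKa = -log(5.22e-07) = 6.2823. pH = pKa + log([A⁻]/[HA]), so log([A⁻]/[HA]) = pH − pKa = 6.56 − 6.2823 = 0.2777. [A⁻]/[HA] = 10^(0.2777) = 1.90

[A⁻]/[HA] = 1.90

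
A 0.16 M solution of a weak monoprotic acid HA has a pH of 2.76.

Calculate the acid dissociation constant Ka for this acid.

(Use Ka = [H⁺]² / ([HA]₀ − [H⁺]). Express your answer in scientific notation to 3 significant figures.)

[H⁺] = 10^(−pH) = 10^(−2.76) = 1.738e-03 M. For HA ⇌ H⁺ + A⁻, Ka = [H⁺][A⁻]/[HA] = [H⁺]² / ([HA]₀ − [H⁺]) = (1.738e-03)² / (0.16 − 1.738e-03) = 1.91e-05.

K_a = 1.91e-05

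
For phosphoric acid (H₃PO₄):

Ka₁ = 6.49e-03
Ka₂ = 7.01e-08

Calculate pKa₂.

pKa₂ = -log(Ka₂) = -log(7.01e-08) = 7.15.

pK_{a2} = 7.15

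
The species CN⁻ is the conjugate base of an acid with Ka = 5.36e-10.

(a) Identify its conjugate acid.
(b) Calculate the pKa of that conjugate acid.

(a) The conjugate acid is formed by adding one H⁺ to CN⁻, giving HCN. (b) pKa = -log(Ka) = -log(5.36e-10) = 9.27.

Conjugate acid: HCN; pK_a = 9.27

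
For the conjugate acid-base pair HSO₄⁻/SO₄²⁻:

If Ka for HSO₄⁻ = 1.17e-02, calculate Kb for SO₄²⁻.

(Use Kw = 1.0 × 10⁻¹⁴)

For a conjugate pair Ka × Kb = Kw, so Kb = Kw/Ka = 1.0 × 10⁻¹⁴ / 1.17e-02 = 8.55e-13.

K_b = 8.55e-13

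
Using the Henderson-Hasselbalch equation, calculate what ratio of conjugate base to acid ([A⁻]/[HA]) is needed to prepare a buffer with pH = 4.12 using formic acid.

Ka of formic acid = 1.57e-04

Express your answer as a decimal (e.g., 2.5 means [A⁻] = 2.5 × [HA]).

pKa = -log(1.57e-04) = 3.8041. pH = pKa + log([A⁻]/[HA]), so log([A⁻]/[HA]) = pH − pKa = 4.12 − 3.8041 = 0.3159. [A⁻]/[HA] = 10^(0.3159) = 2.07

[A⁻]/[HA] = 2.07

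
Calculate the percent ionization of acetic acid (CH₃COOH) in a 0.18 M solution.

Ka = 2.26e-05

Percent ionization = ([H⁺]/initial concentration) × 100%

Using Ka equilibrium: x² + Ka×x - Ka×C = 0. Solving: [H⁺] = 2.0057e-03. Percent = (2.0057e-03/0.18) × 100

Percent ionization = 1.11%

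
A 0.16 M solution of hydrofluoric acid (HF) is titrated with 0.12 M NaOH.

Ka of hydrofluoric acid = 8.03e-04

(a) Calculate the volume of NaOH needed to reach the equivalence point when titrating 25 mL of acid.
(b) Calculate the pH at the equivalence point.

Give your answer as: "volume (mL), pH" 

moles acid = 0.16 × 25/1000 = 0.004 mol; V_base = moles/0.12 × 1000 = 33.3 mL. At equivalence only the conjugate base is present: [A⁻] = 0.004/0.058 = 6.8571e-02 M. Kb = Kw/Ka = 1.25e-11; [OH⁻] = √(Kb × [A⁻]) = 9.2409e-07; pOH = 6.03; pH = 14 - pOH = 7.97.

V = 33.3 mL, pH = 7.97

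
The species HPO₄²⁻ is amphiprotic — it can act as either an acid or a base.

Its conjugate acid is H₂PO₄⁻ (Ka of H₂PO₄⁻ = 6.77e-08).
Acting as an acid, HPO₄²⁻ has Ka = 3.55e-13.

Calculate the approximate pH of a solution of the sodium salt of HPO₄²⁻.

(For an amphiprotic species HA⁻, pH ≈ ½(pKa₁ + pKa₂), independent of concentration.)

pKa₁ = -log(6.77e-08) = 7.17; pKa₂ = -log(3.55e-13) = 12.45. For an amphiprotic species, pH ≈ ½(pKa₁ + pKa₂) = ½(7.17 + 12.45) = 9.81.

pH = 9.81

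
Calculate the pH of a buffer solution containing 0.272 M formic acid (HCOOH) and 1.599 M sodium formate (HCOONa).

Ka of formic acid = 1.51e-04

pKa = -log(1.51e-04) = 3.82. pH = pKa + log([A⁻]/[HA]) = 3.82 + log(1.599/0.272)

pH = 4.59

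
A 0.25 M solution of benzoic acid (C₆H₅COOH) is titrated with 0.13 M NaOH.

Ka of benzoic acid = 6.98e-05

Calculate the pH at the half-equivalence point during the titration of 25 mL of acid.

At half-equivalence [HA] = [A⁻], so Henderson-Hasselbalch gives pH = pKa = -log(6.98e-05) = 4.16.

pH = pKa = 4.16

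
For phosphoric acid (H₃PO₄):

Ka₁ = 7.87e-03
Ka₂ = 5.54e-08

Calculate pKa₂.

pKa₂ = -log(Ka₂) = -log(5.54e-08) = 7.26.

pK_{a2} = 7.26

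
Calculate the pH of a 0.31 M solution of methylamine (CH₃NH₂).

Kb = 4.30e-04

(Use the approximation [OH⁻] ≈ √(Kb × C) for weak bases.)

[OH⁻] = √(Kb × C) = √(4.30e-04 × 0.31) = 1.1546e-02. pOH = 1.94, pH = 14 - pOH

pH = 12.06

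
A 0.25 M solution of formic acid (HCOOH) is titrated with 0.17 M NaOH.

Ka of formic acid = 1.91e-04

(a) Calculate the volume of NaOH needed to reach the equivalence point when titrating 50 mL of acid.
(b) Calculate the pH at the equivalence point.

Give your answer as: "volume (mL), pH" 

moles acid = 0.25 × 50/1000 = 0.0125 mol; V_base = moles/0.17 × 1000 = 73.5 mL. At equivalence only the conjugate base is present: [A⁻] = 0.0125/0.124 = 1.0119e-01 M. Kb = Kw/Ka = 5.24e-11; [OH⁻] = √(Kb × [A⁻]) = 2.3017e-06; pOH = 5.64; pH = 14 - pOH = 8.36.

V = 73.5 mL, pH = 8.36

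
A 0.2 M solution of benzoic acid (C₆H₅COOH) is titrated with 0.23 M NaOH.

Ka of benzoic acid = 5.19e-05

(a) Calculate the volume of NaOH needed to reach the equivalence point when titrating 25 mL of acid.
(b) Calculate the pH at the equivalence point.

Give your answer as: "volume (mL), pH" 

moles acid = 0.2 × 25/1000 = 0.005 mol; V_base = moles/0.23 × 1000 = 21.7 mL. At equivalence only the conjugate base is present: [A⁻] = 0.005/0.047 = 1.0698e-01 M. Kb = Kw/Ka = 1.93e-10; [OH⁻] = √(Kb × [A⁻]) = 4.5401e-06; pOH = 5.34; pH = 14 - pOH = 8.66.

V = 21.7 mL, pH = 8.66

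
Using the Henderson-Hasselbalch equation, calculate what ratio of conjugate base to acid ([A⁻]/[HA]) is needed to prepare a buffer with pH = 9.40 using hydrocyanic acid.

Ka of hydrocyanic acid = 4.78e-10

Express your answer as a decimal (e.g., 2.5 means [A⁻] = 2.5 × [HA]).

pKa = -log(4.78e-10) = 9.3206. pH = pKa + log([A⁻]/[HA]), so log([A⁻]/[HA]) = pH − pKa = 9.40 − 9.3206 = 0.0794. [A⁻]/[HA] = 10^(0.0794) = 1.20

[A⁻]/[HA] = 1.20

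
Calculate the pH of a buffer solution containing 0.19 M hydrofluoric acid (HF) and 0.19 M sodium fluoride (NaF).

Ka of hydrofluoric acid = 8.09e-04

pKa = -log(8.09e-04) = 3.09. pH = pKa + log([A⁻]/[HA]) = 3.09 + log(0.19/0.19)

pH = 3.09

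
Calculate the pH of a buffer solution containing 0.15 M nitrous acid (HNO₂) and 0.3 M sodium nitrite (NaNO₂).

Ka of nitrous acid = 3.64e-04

pKa = -log(3.64e-04) = 3.44. pH = pKa + log([A⁻]/[HA]) = 3.44 + log(0.3/0.15)

pH = 3.74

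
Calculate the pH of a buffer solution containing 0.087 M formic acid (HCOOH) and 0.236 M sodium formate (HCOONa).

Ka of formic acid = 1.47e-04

pKa = -log(1.47e-04) = 3.83. pH = pKa + log([A⁻]/[HA]) = 3.83 + log(0.236/0.087)

pH = 4.27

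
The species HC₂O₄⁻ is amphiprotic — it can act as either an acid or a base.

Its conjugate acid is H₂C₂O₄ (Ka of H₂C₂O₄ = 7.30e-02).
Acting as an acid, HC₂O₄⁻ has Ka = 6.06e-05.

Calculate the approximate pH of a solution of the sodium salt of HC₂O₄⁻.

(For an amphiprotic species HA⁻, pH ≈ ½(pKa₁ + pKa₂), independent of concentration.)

pKa₁ = -log(7.30e-02) = 1.14; pKa₂ = -log(6.06e-05) = 4.22. For an amphiprotic species, pH ≈ ½(pKa₁ + pKa₂) = ½(1.14 + 4.22) = 2.68.

pH = 2.68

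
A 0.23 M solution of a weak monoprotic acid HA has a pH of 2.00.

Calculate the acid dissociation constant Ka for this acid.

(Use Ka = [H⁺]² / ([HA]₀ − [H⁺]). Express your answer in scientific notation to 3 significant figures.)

[H⁺] = 10^(−pH) = 10^(−2.00) = 1.000e-02 M. For HA ⇌ H⁺ + A⁻, Ka = [H⁺][A⁻]/[HA] = [H⁺]² / ([HA]₀ − [H⁺]) = (1.000e-02)² / (0.23 − 1.000e-02) = 4.55e-04.

K_a = 4.55e-04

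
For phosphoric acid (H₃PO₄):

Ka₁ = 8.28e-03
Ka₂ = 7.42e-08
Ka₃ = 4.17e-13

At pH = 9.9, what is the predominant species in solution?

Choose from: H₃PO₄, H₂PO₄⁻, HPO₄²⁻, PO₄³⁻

pKa₁ = 2.08, pKa₂ = 7.13, pKa₃ = 12.38. For a polyprotic acid the predominant species crosses at each pKa: below pKa_n the protonated form dominates, above it the deprotonated form does. At pH = 9.9, the predominant species is HPO₄²⁻.

HPO₄²⁻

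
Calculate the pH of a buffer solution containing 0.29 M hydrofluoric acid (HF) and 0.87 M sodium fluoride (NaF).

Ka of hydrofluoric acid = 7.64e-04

pKa = -log(7.64e-04) = 3.12. pH = pKa + log([A⁻]/[HA]) = 3.12 + log(0.87/0.29)

pH = 3.59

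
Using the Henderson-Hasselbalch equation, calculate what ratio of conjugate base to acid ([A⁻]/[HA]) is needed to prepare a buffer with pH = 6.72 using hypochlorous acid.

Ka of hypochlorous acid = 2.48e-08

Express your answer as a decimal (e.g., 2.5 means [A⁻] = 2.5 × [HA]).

pKa = -log(2.48e-08) = 7.6055. pH = pKa + log([A⁻]/[HA]), so log([A⁻]/[HA]) = pH − pKa = 6.72 − 7.6055 = -0.8855. [A⁻]/[HA] = 10^(-0.8855) = 0.130

[A⁻]/[HA] = 0.130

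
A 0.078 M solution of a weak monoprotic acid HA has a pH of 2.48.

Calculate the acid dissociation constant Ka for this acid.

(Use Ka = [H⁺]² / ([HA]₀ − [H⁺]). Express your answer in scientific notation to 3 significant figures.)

[H⁺] = 10^(−pH) = 10^(−2.48) = 3.311e-03 M. For HA ⇌ H⁺ + A⁻, Ka = [H⁺][A⁻]/[HA] = [H⁺]² / ([HA]₀ − [H⁺]) = (3.311e-03)² / (0.078 − 3.311e-03) = 1.47e-04.

K_a = 1.47e-04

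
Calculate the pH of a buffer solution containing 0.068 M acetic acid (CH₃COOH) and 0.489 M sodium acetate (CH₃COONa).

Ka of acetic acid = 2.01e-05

pKa = -log(2.01e-05) = 4.70. pH = pKa + log([A⁻]/[HA]) = 4.70 + log(0.489/0.068)

pH = 5.55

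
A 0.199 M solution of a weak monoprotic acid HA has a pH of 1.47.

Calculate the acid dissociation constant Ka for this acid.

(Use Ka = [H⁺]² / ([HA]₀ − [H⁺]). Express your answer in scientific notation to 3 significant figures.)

[H⁺] = 10^(−pH) = 10^(−1.47) = 3.388e-02 M. For HA ⇌ H⁺ + A⁻, Ka = [H⁺][A⁻]/[HA] = [H⁺]² / ([HA]₀ − [H⁺]) = (3.388e-02)² / (0.199 − 3.388e-02) = 6.95e-03.

K_a = 6.95e-03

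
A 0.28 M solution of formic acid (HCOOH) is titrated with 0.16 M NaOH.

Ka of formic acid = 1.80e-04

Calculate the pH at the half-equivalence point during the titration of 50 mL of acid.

At half-equivalence [HA] = [A⁻], so Henderson-Hasselbalch gives pH = pKa = -log(1.80e-04) = 3.74.

pH = pKa = 3.74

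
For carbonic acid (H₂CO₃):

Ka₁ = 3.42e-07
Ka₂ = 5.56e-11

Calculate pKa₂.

pKa₂ = -log(Ka₂) = -log(5.56e-11) = 10.25.

pK_{a2} = 10.25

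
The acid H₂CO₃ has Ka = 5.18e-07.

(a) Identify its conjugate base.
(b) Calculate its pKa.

(a) The conjugate base is formed by removing one H⁺ from H₂CO₃, giving HCO₃⁻. (b) pKa = -log(Ka) = -log(5.18e-07) = 6.29.

Conjugate base: HCO₃⁻; pK_a = 6.29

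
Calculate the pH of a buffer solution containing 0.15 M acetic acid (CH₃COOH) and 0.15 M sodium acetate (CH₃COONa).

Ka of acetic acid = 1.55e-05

pKa = -log(1.55e-05) = 4.81. pH = pKa + log([A⁻]/[HA]) = 4.81 + log(0.15/0.15)

pH = 4.81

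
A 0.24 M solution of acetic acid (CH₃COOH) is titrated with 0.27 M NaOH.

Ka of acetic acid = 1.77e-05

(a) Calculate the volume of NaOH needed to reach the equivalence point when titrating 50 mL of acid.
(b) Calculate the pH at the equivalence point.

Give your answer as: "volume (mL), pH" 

moles acid = 0.24 × 50/1000 = 0.012 mol; V_base = moles/0.27 × 1000 = 44.4 mL. At equivalence only the conjugate base is present: [A⁻] = 0.012/0.094 = 1.2706e-01 M. Kb = Kw/Ka = 5.65e-10; [OH⁻] = √(Kb × [A⁻]) = 8.4726e-06; pOH = 5.07; pH = 14 - pOH = 8.93.

V = 44.4 mL, pH = 8.93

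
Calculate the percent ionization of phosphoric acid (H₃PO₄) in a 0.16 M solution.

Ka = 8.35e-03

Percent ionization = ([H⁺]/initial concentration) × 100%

Using Ka equilibrium: x² + Ka×x - Ka×C = 0. Solving: [H⁺] = 3.2614e-02. Percent = (3.2614e-02/0.16) × 100

Percent ionization = 20.4%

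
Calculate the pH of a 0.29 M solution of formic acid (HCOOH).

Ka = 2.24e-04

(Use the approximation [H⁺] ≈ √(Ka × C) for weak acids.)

[H⁺] = √(Ka × C) = √(2.24e-04 × 0.29) = 8.0598e-03. pH = -log(8.0598e-03)

pH = 2.09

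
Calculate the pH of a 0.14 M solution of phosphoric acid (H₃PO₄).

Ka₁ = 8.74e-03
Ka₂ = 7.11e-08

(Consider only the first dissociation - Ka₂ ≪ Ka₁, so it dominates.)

First dissociation dominates. From Ka₁ = [H⁺][HA⁻]/[H₂A], x² + Ka₁·x − Ka₁·C = 0 with C = 0.14 M and Ka₁ = 8.74e-03. Solving: [H⁺] = (−Ka₁ + √(Ka₁² + 4·Ka₁·C)) / 2 = 3.0882e-02 M. pH = -log(3.0882e-02) = 1.51.

pH = 1.51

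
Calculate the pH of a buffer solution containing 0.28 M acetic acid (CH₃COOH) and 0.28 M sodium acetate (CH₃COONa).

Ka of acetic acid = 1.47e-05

pKa = -log(1.47e-05) = 4.83. pH = pKa + log([A⁻]/[HA]) = 4.83 + log(0.28/0.28)

pH = 4.83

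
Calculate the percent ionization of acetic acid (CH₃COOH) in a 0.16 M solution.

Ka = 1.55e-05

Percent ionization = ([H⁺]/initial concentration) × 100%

Using Ka equilibrium: x² + Ka×x - Ka×C = 0. Solving: [H⁺] = 1.5671e-03. Percent = (1.5671e-03/0.16) × 100

Percent ionization = 0.979%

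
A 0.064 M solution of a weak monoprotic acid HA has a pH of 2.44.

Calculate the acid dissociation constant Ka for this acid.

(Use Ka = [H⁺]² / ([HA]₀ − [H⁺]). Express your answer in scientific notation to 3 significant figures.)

[H⁺] = 10^(−pH) = 10^(−2.44) = 3.631e-03 M. For HA ⇌ H⁺ + A⁻, Ka = [H⁺][A⁻]/[HA] = [H⁺]² / ([HA]₀ − [H⁺]) = (3.631e-03)² / (0.064 − 3.631e-03) = 2.18e-04.

K_a = 2.18e-04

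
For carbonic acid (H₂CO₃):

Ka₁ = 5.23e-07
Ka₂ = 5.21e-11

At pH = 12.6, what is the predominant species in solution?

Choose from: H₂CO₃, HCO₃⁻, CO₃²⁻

pKa₁ = 6.28, pKa₂ = 10.28. For a polyprotic acid the predominant species crosses at each pKa: below pKa_n the protonated form dominates, above it the deprotonated form does. At pH = 12.6, the predominant species is CO₃²⁻.

CO₃²⁻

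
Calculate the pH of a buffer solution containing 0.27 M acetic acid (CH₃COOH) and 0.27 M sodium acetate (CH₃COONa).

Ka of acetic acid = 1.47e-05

pKa = -log(1.47e-05) = 4.83. pH = pKa + log([A⁻]/[HA]) = 4.83 + log(0.27/0.27)

pH = 4.83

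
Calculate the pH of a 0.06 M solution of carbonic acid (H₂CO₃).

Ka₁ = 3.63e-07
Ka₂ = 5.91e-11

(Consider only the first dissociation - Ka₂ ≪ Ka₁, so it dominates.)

First dissociation dominates. From Ka₁ = [H⁺][HA⁻]/[H₂A], x² + Ka₁·x − Ka₁·C = 0 with C = 0.06 M and Ka₁ = 3.63e-07. Solving: [H⁺] = (−Ka₁ + √(Ka₁² + 4·Ka₁·C)) / 2 = 1.4740e-04 M. pH = -log(1.4740e-04) = 3.83.

pH = 3.83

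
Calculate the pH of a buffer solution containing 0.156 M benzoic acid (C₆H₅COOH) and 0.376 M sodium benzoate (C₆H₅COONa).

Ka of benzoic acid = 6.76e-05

pKa = -log(6.76e-05) = 4.17. pH = pKa + log([A⁻]/[HA]) = 4.17 + log(0.376/0.156)

pH = 4.55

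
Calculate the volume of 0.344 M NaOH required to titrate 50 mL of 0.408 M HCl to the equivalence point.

At equivalence: moles acid = moles base. moles HCl = 0.408 × 50/1000 = 0.0204 mol. V_base = moles / 0.344 × 1000 = 59.3 mL.

V_{base} = 59.3 mL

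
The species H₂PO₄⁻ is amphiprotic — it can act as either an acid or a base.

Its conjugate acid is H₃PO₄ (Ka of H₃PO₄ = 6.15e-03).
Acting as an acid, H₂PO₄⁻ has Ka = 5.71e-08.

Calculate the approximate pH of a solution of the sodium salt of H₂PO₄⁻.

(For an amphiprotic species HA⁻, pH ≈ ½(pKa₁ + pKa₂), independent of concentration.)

pKa₁ = -log(6.15e-03) = 2.21; pKa₂ = -log(5.71e-08) = 7.24. For an amphiprotic species, pH ≈ ½(pKa₁ + pKa₂) = ½(2.21 + 7.24) = 4.73.

pH = 4.73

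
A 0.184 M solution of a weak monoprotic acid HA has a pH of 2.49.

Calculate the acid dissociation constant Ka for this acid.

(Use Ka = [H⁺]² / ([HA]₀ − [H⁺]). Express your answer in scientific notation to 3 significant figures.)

[H⁺] = 10^(−pH) = 10^(−2.49) = 3.236e-03 M. For HA ⇌ H⁺ + A⁻, Ka = [H⁺][A⁻]/[HA] = [H⁺]² / ([HA]₀ − [H⁺]) = (3.236e-03)² / (0.184 − 3.236e-03) = 5.79e-05.

K_a = 5.79e-05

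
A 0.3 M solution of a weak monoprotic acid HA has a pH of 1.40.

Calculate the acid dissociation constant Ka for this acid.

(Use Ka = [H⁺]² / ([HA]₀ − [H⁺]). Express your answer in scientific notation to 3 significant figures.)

[H⁺] = 10^(−pH) = 10^(−1.40) = 3.981e-02 M. For HA ⇌ H⁺ + A⁻, Ka = [H⁺][A⁻]/[HA] = [H⁺]² / ([HA]₀ − [H⁺]) = (3.981e-02)² / (0.3 − 3.981e-02) = 6.09e-03.

K_a = 6.09e-03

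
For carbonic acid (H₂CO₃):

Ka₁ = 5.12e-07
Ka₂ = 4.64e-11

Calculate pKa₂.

pKa₂ = -log(Ka₂) = -log(4.64e-11) = 10.33.

pK_{a2} = 10.33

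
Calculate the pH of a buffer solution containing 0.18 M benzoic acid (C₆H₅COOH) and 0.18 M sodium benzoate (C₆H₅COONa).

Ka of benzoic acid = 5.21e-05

pKa = -log(5.21e-05) = 4.28. pH = pKa + log([A⁻]/[HA]) = 4.28 + log(0.18/0.18)

pH = 4.28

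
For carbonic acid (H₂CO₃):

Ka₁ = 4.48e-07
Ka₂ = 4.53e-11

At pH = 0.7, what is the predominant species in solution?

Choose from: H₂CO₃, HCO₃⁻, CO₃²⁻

pKa₁ = 6.35, pKa₂ = 10.34. For a polyprotic acid the predominant species crosses at each pKa: below pKa_n the protonated form dominates, above it the deprotonated form does. At pH = 0.7, the predominant species is H₂CO₃.

H₂CO₃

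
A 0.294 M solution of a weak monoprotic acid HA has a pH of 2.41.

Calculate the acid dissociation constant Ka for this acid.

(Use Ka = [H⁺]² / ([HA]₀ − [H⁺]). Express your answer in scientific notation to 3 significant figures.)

[H⁺] = 10^(−pH) = 10^(−2.41) = 3.890e-03 M. For HA ⇌ H⁺ + A⁻, Ka = [H⁺][A⁻]/[HA] = [H⁺]² / ([HA]₀ − [H⁺]) = (3.890e-03)² / (0.294 − 3.890e-03) = 5.22e-05.

K_a = 5.22e-05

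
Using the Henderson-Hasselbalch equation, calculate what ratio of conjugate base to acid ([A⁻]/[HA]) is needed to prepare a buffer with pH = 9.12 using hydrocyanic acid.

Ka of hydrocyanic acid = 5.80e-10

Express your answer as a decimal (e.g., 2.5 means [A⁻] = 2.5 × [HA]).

pKa = -log(5.80e-10) = 9.2366. pH = pKa + log([A⁻]/[HA]), so log([A⁻]/[HA]) = pH − pKa = 9.12 − 9.2366 = -0.1166. [A⁻]/[HA] = 10^(-0.1166) = 0.765

[A⁻]/[HA] = 0.765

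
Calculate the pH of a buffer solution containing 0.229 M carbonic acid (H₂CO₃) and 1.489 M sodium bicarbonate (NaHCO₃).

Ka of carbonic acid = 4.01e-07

pKa = -log(4.01e-07) = 6.40. pH = pKa + log([A⁻]/[HA]) = 6.40 + log(1.489/0.229)

pH = 7.21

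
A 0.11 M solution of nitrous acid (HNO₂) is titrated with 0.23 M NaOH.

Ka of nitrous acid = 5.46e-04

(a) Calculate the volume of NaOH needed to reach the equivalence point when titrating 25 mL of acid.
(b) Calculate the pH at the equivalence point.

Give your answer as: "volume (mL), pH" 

moles acid = 0.11 × 25/1000 = 0.00275 mol; V_base = moles/0.23 × 1000 = 12.0 mL. At equivalence only the conjugate base is present: [A⁻] = 0.00275/0.037 = 7.4412e-02 M. Kb = Kw/Ka = 1.83e-11; [OH⁻] = √(Kb × [A⁻]) = 1.1674e-06; pOH = 5.93; pH = 14 - pOH = 8.07.

V = 12.0 mL, pH = 8.07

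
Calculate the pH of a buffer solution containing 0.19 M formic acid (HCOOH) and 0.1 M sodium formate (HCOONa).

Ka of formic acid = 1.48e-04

pKa = -log(1.48e-04) = 3.83. pH = pKa + log([A⁻]/[HA]) = 3.83 + log(0.1/0.19)

pH = 3.55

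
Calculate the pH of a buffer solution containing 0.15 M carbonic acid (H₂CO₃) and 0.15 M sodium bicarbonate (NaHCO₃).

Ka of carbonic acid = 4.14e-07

pKa = -log(4.14e-07) = 6.38. pH = pKa + log([A⁻]/[HA]) = 6.38 + log(0.15/0.15)

pH = 6.38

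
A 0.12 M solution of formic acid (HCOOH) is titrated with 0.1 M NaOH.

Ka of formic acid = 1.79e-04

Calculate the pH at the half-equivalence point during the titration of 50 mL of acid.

At half-equivalence [HA] = [A⁻], so Henderson-Hasselbalch gives pH = pKa = -log(1.79e-04) = 3.75.

pH = pKa = 3.75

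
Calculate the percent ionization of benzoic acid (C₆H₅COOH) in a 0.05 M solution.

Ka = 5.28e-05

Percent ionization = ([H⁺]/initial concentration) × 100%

Using Ka equilibrium: x² + Ka×x - Ka×C = 0. Solving: [H⁺] = 1.5986e-03. Percent = (1.5986e-03/0.05) × 100

Percent ionization = 3.2%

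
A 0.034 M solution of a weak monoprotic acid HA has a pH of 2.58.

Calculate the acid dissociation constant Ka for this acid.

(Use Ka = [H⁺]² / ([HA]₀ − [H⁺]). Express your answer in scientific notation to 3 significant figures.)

[H⁺] = 10^(−pH) = 10^(−2.58) = 2.630e-03 M. For HA ⇌ H⁺ + A⁻, Ka = [H⁺][A⁻]/[HA] = [H⁺]² / ([HA]₀ − [H⁺]) = (2.630e-03)² / (0.034 − 2.630e-03) = 2.21e-04.

K_a = 2.21e-04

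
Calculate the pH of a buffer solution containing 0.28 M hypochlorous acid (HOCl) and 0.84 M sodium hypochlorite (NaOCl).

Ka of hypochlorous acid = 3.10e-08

pKa = -log(3.10e-08) = 7.51. pH = pKa + log([A⁻]/[HA]) = 7.51 + log(0.84/0.28)

pH = 7.99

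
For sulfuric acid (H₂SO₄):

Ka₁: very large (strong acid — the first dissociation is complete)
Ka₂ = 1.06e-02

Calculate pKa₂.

pKa₂ = -log(Ka₂) = -log(1.06e-02) = 1.97.

pK_{a2} = 1.97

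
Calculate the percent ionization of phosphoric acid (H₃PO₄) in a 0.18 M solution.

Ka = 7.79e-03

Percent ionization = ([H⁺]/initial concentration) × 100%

Using Ka equilibrium: x² + Ka×x - Ka×C = 0. Solving: [H⁺] = 3.3753e-02. Percent = (3.3753e-02/0.18) × 100

Percent ionization = 18.8%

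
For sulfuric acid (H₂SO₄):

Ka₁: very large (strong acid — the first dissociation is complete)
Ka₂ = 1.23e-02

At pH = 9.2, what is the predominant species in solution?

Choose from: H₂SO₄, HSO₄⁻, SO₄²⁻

The first dissociation is complete, so H₂SO₄ itself is never the predominant species in water; pKa₂ = -log(1.23e-02) = 1.91. For a polyprotic acid the predominant species crosses at each pKa: below pKa_n the protonated form dominates, above it the deprotonated form does. At pH = 9.2, the predominant species is SO₄²⁻.

SO₄²⁻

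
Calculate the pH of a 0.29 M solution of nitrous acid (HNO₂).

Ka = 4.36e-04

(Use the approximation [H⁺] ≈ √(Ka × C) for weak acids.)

[H⁺] = √(Ka × C) = √(4.36e-04 × 0.29) = 1.1245e-02. pH = -log(1.1245e-02)

pH = 1.95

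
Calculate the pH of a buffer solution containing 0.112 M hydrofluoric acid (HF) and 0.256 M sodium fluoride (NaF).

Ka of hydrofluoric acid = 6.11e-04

pKa = -log(6.11e-04) = 3.21. pH = pKa + log([A⁻]/[HA]) = 3.21 + log(0.256/0.112)

pH = 3.57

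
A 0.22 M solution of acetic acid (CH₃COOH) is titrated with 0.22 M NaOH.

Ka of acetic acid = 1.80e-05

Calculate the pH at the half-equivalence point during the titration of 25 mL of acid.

At half-equivalence [HA] = [A⁻], so Henderson-Hasselbalch gives pH = pKa = -log(1.80e-05) = 4.74.

pH = pKa = 4.74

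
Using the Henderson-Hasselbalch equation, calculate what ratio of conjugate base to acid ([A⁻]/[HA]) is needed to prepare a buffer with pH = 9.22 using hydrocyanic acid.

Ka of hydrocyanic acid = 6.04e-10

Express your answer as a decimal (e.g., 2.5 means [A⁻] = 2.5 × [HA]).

pKa = -log(6.04e-10) = 9.2190. pH = pKa + log([A⁻]/[HA]), so log([A⁻]/[HA]) = pH − pKa = 9.22 − 9.2190 = 0.0010. [A⁻]/[HA] = 10^(0.0010) = 1.00

[A⁻]/[HA] = 1.00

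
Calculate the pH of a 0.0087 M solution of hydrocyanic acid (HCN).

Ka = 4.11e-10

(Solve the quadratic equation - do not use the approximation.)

x² + Ka×x - Ka×C = 0. Using quadratic formula: [H⁺] = 1.8907e-06

pH = 5.72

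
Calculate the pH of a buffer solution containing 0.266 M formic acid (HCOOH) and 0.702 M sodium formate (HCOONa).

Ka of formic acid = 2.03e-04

pKa = -log(2.03e-04) = 3.69. pH = pKa + log([A⁻]/[HA]) = 3.69 + log(0.702/0.266)

pH = 4.11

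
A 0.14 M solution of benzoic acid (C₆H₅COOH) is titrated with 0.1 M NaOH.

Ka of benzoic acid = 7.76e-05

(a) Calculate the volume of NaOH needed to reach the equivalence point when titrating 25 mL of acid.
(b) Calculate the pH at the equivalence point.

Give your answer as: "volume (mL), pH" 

moles acid = 0.14 × 25/1000 = 0.0035 mol; V_base = moles/0.1 × 1000 = 35.0 mL. At equivalence only the conjugate base is present: [A⁻] = 0.0035/0.060 = 5.8333e-02 M. Kb = Kw/Ka = 1.29e-10; [OH⁻] = √(Kb × [A⁻]) = 2.7417e-06; pOH = 5.56; pH = 14 - pOH = 8.44.

V = 35.0 mL, pH = 8.44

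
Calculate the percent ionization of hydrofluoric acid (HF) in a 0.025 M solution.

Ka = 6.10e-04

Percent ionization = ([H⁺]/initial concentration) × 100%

Using Ka equilibrium: x² + Ka×x - Ka×C = 0. Solving: [H⁺] = 3.6120e-03. Percent = (3.6120e-03/0.025) × 100

Percent ionization = 14.4%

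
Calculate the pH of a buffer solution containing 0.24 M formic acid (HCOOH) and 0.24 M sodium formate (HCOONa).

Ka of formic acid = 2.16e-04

pKa = -log(2.16e-04) = 3.67. pH = pKa + log([A⁻]/[HA]) = 3.67 + log(0.24/0.24)

pH = 3.67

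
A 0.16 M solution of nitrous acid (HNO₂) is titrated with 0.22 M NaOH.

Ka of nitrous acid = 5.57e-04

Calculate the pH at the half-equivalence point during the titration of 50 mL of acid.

At half-equivalence [HA] = [A⁻], so Henderson-Hasselbalch gives pH = pKa = -log(5.57e-04) = 3.25.

pH = pKa = 3.25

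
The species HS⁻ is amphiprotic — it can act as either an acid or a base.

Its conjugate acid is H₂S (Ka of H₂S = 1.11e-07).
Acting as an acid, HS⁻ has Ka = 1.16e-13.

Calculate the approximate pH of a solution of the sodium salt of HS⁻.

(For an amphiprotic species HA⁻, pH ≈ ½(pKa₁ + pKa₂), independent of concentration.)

pKa₁ = -log(1.11e-07) = 6.95; pKa₂ = -log(1.16e-13) = 12.94. For an amphiprotic species, pH ≈ ½(pKa₁ + pKa₂) = ½(6.95 + 12.94) = 9.95.

pH = 9.95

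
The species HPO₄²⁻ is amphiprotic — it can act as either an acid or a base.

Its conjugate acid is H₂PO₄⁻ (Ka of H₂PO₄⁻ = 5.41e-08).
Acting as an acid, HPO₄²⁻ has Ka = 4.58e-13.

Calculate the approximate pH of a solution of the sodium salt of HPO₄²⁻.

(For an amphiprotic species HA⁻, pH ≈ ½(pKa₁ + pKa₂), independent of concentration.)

pKa₁ = -log(5.41e-08) = 7.27; pKa₂ = -log(4.58e-13) = 12.34. For an amphiprotic species, pH ≈ ½(pKa₁ + pKa₂) = ½(7.27 + 12.34) = 9.80.

pH = 9.80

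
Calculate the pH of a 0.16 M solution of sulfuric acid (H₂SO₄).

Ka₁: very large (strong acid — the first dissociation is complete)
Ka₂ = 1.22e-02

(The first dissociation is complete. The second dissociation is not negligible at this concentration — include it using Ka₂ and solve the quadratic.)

First dissociation is complete: [H⁺]₀ = [HSO₄⁻]₀ = C = 0.16 M. Second dissociation HSO₄⁻ ⇌ H⁺ + SO₄²⁻: let x = [SO₄²⁻]. Ka₂ = (C + x)·x / (C − x) = 1.22e-02 → x² + (C + Ka₂)·x − Ka₂·C = 0 → x² + 0.17220·x − 1.952e-03 = 0. x = (−0.17220 + √(0.17220² + 4 × 1.952e-03)) / 2 = 1.0674e-02 M. [H⁺] = C + x = 0.16 + 1.0674e-02 = 1.7067e-01 M. pH = -log(1.7067e-01) = 0.77.

pH = 0.77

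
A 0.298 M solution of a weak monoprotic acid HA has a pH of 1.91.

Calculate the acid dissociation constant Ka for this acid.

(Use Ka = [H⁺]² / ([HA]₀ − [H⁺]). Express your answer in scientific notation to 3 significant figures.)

[H⁺] = 10^(−pH) = 10^(−1.91) = 1.230e-02 M. For HA ⇌ H⁺ + A⁻, Ka = [H⁺][A⁻]/[HA] = [H⁺]² / ([HA]₀ − [H⁺]) = (1.230e-02)² / (0.298 − 1.230e-02) = 5.30e-04.

K_a = 5.30e-04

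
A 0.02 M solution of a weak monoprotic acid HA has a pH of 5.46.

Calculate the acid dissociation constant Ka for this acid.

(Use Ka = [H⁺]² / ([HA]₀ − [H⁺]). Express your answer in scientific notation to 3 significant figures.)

[H⁺] = 10^(−pH) = 10^(−5.46) = 3.467e-06 M. For HA ⇌ H⁺ + A⁻, Ka = [H⁺][A⁻]/[HA] = [H⁺]² / ([HA]₀ − [H⁺]) = (3.467e-06)² / (0.02 − 3.467e-06) = 6.01e-10.

K_a = 6.01e-10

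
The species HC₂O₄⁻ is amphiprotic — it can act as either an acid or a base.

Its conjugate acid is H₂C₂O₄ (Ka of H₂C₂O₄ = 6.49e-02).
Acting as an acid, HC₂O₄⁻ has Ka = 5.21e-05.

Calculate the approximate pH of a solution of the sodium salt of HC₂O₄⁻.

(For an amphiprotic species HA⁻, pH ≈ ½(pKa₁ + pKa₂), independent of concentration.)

pKa₁ = -log(6.49e-02) = 1.19; pKa₂ = -log(5.21e-05) = 4.28. For an amphiprotic species, pH ≈ ½(pKa₁ + pKa₂) = ½(1.19 + 4.28) = 2.74.

pH = 2.74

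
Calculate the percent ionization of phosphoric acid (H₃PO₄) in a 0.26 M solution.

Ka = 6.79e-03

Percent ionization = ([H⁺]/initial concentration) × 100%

Using Ka equilibrium: x² + Ka×x - Ka×C = 0. Solving: [H⁺] = 3.8759e-02. Percent = (3.8759e-02/0.26) × 100

Percent ionization = 14.9%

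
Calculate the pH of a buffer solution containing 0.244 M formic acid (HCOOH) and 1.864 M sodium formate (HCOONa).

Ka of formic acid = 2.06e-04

pKa = -log(2.06e-04) = 3.69. pH = pKa + log([A⁻]/[HA]) = 3.69 + log(1.864/0.244)

pH = 4.57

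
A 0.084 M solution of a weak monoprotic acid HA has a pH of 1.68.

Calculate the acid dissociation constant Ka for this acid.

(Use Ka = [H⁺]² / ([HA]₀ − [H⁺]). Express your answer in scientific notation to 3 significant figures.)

[H⁺] = 10^(−pH) = 10^(−1.68) = 2.089e-02 M. For HA ⇌ H⁺ + A⁻, Ka = [H⁺][A⁻]/[HA] = [H⁺]² / ([HA]₀ − [H⁺]) = (2.089e-02)² / (0.084 − 2.089e-02) = 6.92e-03.

K_a = 6.92e-03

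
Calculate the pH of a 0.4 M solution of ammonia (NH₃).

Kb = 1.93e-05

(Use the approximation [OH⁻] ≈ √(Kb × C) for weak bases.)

[OH⁻] = √(Kb × C) = √(1.93e-05 × 0.4) = 2.7785e-03. pOH = 2.56, pH = 14 - pOH

pH = 11.44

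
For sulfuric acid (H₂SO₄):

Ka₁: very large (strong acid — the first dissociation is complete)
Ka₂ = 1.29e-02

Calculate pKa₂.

pKa₂ = -log(Ka₂) = -log(1.29e-02) = 1.89.

pK_{a2} = 1.89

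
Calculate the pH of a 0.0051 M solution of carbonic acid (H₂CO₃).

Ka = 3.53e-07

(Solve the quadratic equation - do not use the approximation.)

x² + Ka×x - Ka×C = 0. Using quadratic formula: [H⁺] = 4.2254e-05

pH = 4.37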